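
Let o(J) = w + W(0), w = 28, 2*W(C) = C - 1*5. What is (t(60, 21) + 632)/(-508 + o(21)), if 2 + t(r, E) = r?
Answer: -276/193 ≈ -1.4301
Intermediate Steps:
t(r, E) = -2 + r
W(C) = -5/2 + C/2 (W(C) = (C - 1*5)/2 = (C - 5)/2 = (-5 + C)/2 = -5/2 + C/2)
o(J) = 51/2 (o(J) = 28 + (-5/2 + (½)*0) = 28 + (-5/2 + 0) = 28 - 5/2 = 51/2)
(t(60, 21) + 632)/(-508 + o(21)) = ((-2 + 60) + 632)/(-508 + 51/2) = (58 + 632)/(-965/2) = 690*(-2/965) = -276/193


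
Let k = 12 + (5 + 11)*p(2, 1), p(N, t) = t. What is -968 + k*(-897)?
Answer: -26084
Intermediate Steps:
k = 28 (k = 12 + (5 + 11)*1 = 12 + 16*1 = 12 + 16 = 28)
-968 + k*(-897) = -968 + 28*(-897) = -968 - 25116 = -26084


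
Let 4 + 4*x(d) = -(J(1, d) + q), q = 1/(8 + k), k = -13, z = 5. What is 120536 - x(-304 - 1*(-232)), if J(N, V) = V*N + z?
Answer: 602601/5 ≈ 1.2052e+5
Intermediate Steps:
J(N, V) = 5 + N*V (J(N, V) = V*N + 5 = N*V + 5 = 5 + N*V)
q = -1/5 (q = 1/(8 - 13) = 1/(-5) = -1/5 ≈ -0.20000)
x(d) = -11/5 - d/4 (x(d) = -1 + (-((5 + 1*d) - 1/5))/4 = -1 + (-((5 + d) - 1/5))/4 = -1 + (-(24/5 + d))/4 = -1 + (-24/5 - d)/4 = -1 + (-6/5 - d/4) = -11/5 - d/4)
120536 - x(-304 - 1*(-232)) = 120536 - (-11/5 - (-304 - 1*(-232))/4) = 120536 - (-11/5 - (-304 + 232)/4) = 120536 - (-11/5 - 1/4*(-72)) = 120536 - (-11/5 + 18) = 120536 - 1*79/5 = 120536 - 79/5 = 602601/5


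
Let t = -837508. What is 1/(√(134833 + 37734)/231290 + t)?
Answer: -44802544144262800/37522489141173248929833 - 231290*√172567/37522489141173248929833 ≈ -1.1940e-6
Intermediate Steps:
1/(√(134833 + 37734)/231290 + t) = 1/(√(134833 + 37734)/231290 - 837508) = 1/(√172567*(1/231290) - 837508) = 1/(√172567/231290 - 837508) = 1/(-837508 + √172567/231290)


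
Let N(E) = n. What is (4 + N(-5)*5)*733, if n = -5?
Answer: -15393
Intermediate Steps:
N(E) = -5
(4 + N(-5)*5)*733 = (4 - 5*5)*733 = (4 - 25)*733 = -21*733 = -15393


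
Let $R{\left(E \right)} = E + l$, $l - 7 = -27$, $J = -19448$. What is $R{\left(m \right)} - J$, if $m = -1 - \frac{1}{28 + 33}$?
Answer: $\frac{1185046}{61} \approx 19427.0$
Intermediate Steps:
$l = -20$ ($l = 7 - 27 = -20$)
$m = - \frac{62}{61}$ ($m = -1 - \frac{1}{61} = - \frac{62}{61} \approx -1.0164$)
$R{\left(E \right)} = -20 + E$ ($R{\left(E \right)} = E - 20 = -20 + E$)
$R{\left(m \right)} - J = \left(-20 - \frac{62}{61}\right) - -19448 = - \frac{1282}{61} + 19448 = \frac{1185046}{61}$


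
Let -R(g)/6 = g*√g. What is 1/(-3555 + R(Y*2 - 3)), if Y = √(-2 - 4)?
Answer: -1/(3555 + 6*(-3 + 2*I*√6)^(3/2)) ≈ -0.00028798 - 2.6578e-7*I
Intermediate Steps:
Y = I*√6 (Y = √(-6) = I*√6 ≈ 2.4495*I)
R(g) = -6*g^(3/2) (R(g) = -6*g*√g = -6*g^(3/2))
1/(-3555 + R(Y*2 - 3)) = 1/(-3555 - 6*((I*√6)*2 - 3)^(3/2)) = 1/(-3555 - 6*(2*I*√6 - 3)^(3/2)) = 1/(-3555 - 6*(-3 + 2*I*√6)^(3/2))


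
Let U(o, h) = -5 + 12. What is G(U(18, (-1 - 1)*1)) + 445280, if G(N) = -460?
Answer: 444820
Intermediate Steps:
U(o, h) = 7
G(U(18, (-1 - 1)*1)) + 445280 = -460 + 445280 = 444820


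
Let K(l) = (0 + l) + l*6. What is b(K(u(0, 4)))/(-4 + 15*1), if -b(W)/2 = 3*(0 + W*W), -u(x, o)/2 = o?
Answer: -18816/11 ≈ -1710.5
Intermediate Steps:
u(x, o) = -2*o
K(l) = 7*l (K(l) = l + 6*l = 7*l)
b(W) = -6*W² (b(W) = -6*(0 + W*W) = -6*(0 + W²) = -6*W²)
b(K(u(0, 4)))/(-4 + 15*1) = (-6*(7*(-2*4))²)/(-4 + 15*1) = (-6*(7*(-8))²)/(-4 + 15) = -6*(-56)²/11 = -6*3136*(1/11) = -18816*1/11 = -18816/11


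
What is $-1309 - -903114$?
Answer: $901805$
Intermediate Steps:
$-1309 - -903114 = -1309 + 903114 = 901805$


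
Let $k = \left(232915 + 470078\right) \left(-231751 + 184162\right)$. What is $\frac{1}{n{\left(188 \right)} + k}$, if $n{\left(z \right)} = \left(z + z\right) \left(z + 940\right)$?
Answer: $- \frac{1}{33454309749} \approx -2.9892 \cdot 10^{-11}$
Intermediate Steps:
$k = -33454733877$ ($k = 702993 \left(-47589\right) = -33454733877$)
$n{\left(z \right)} = 2 z \left(940 + z\right)$
$\frac{1}{n{\left(188 \right)} + k} = \frac{1}{2 \cdot 188 \left(940 + 188\right) - 33454733877} = \frac{1}{2 \cdot 188 \cdot 1128 - 33454733877} = \frac{1}{424128 - 33454733877} = \frac{1}{-33454309749} = - \frac{1}{33454309749}$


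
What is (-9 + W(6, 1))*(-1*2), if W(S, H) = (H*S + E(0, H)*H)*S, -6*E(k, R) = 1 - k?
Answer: -52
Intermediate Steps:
E(k, R) = -⅙ + k/6 (E(k, R) = -(1 - k)/6 = -⅙ + k/6)
W(S, H) = S*(-H/6 + H*S) (W(S, H) = (H*S + (-⅙ + (⅙)*0)*H)*S = (H*S + (-⅙ + 0)*H)*S = (H*S - H/6)*S = (-H/6 + H*S)*S = S*(-H/6 + H*S))
(-9 + W(6, 1))*(-1*2) = (-9 + (⅙)*1*6*(-1 + 6*6))*(-1*2) = (-9 + (⅙)*1*6*(-1 + 36))*(-2) = (-9 + (⅙)*1*6*35)*(-2) = (-9 + 35)*(-2) = 26*(-2) = -52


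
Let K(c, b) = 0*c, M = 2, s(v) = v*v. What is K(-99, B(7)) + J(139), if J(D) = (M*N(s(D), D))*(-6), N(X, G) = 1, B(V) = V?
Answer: -12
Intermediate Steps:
s(v) = v²
J(D) = -12 (J(D) = (2*1)*(-6) = 2*(-6) = -12)
K(c, b) = 0
K(-99, B(7)) + J(139) = 0 - 12 = -12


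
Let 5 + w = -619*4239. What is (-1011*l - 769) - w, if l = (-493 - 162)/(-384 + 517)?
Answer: 349544746/133 ≈ 2.6282e+6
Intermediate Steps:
l = -655/133 ≈ -4.9248
w = -2623946 (w = -5 - 619*4239 = -5 - 2623941 = -2623946)
(-1011*l - 769) - w = (-1011*(-655/133) - 769) - 1*(-2623946) = (662205/133 - 769) + 2623946 = 559928/133 + 2623946 = 349544746/133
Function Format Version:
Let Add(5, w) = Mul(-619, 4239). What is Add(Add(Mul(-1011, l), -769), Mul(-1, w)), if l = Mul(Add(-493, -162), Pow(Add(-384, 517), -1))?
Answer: Rational(349544746, 133) ≈ 2.6282e+6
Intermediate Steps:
l = Rational(-655, 133) (l = Mul(-655, Pow(133, -1)) = Mul(-655, Rational(1, 133)) = Rational(-655, 133) ≈ -4.9248)
w = -2623946 (w = Add(-5, Mul(-619, 4239)) = Add(-5, -2623941) = -2623946)
Add(Add(Mul(-1011, l), -769), Mul(-1, w)) = Add(Add(Mul(-1011, Rational(-655, 133)), -769), Mul(-1, -2623946)) = Add(Add(Rational(662205, 133), -769), 2623946) = Add(Rational(559928, 133), 2623946) = Rational(349544746, 133)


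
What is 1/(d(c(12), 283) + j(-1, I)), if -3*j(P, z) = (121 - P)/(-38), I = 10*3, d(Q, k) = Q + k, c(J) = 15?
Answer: 57/17047 ≈ 0.0033437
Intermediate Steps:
I = 30
j(P, z) = 121/114 - P/114 (j(P, z) = -(121 - P)/(3*(-38)) = -(121 - P)*(-1)/(3*38) = -(-121/38 + P/38)/3 = 121/114 - P/114)
1/(d(c(12), 283) + j(-1, I)) = 1/((15 + 283) + (121/114 - 1/114*(-1))) = 1/(298 + (121/114 + 1/114)) = 1/(298 + 61/57) = 1/(17047/57) = 57/17047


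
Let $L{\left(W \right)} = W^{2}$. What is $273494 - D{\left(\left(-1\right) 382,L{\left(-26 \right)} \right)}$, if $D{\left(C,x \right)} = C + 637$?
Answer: $273239$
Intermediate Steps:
$D{\left(C,x \right)} = 637 + C$
$273494 - D{\left(\left(-1\right) 382,L{\left(-26 \right)} \right)} = 273494 - \left(637 - 382\right) = 273494 - 255 = 273239$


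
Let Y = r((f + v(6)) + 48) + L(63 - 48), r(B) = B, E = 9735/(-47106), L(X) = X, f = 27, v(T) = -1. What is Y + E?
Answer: 1394233/15702 ≈ 88.793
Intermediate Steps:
E = -3245/15702 (E = 9735*(-1/47106) = -3245/15702 ≈ -0.20666)
Y = 89 (Y = ((27 - 1) + 48) + (63 - 48) = (26 + 48) + 15 = 74 + 15 = 89)
Y + E = 89 - 3245/15702 = 1394233/15702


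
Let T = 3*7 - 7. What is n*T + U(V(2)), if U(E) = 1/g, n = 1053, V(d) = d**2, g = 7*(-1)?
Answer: 103193/7 ≈ 14742.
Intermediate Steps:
T = 14 (T = 21 - 7 = 14)
g = -7
U(E) = -1/7 (U(E) = 1/(-7) = -1/7)
n*T + U(V(2)) = 1053*14 - 1/7 = 14742 - 1/7 = 103193/7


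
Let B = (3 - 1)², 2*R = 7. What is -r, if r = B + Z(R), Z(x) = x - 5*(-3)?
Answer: -45/2 ≈ -22.500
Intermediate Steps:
R = 7/2 (R = (½)*7 = 7/2 ≈ 3.5000)
Z(x) = 15 + x (Z(x) = x + 15 = 15 + x)
B = 4 (B = 2² = 4)
r = 45/2 (r = 4 + (15 + 7/2) = 4 + 37/2 = 45/2 ≈ 22.500)
-r = -1*45/2 = -45/2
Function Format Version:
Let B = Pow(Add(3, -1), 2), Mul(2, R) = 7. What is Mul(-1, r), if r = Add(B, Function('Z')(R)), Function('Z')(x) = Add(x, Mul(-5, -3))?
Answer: Rational(-45, 2) ≈ -22.500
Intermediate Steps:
R = Rational(7, 2) (R = Mul(Rational(1, 2), 7) = Rational(7, 2) ≈ 3.5000)
Function('Z')(x) = Add(15, x) (Function('Z')(x) = Add(x, 15) = Add(15, x))
B = 4 (B = Pow(2, 2) = 4)
r = Rational(45, 2) (r = Add(4, Add(15, Rational(7, 2))) = Add(4, Rational(37, 2)) = Rational(45, 2) ≈ 22.500)
Mul(-1, r) = Mul(-1, Rational(45, 2)) = Rational(-45, 2)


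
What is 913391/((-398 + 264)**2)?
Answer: 913391/17956 ≈ 50.868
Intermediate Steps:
913391/((-398 + 264)**2) = 913391/((-134)**2) = 913391/17956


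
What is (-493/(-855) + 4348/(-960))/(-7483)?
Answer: 54071/102367440 ≈ 0.00052821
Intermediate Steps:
(-493/(-855) + 4348/(-960))/(-7483) = (-493*(-1/855) + 4348*(-1/960))*(-1/7483) = (493/855 - 1087/240)*(-1/7483) = -54071/13680*(-1/7483) = 54071/102367440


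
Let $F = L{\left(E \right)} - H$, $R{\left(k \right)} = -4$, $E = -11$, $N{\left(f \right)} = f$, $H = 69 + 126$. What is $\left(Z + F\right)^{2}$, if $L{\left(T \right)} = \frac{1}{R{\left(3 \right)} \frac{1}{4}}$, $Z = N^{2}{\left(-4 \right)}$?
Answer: $32400$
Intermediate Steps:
$H = 195$
$Z = 16$ ($Z = \left(-4\right)^{2} = 16$)
$L{\left(T \right)} = -1$ ($L{\left(T \right)} = \frac{1}{\left(-4\right) \frac{1}{4}} = \frac{1}{-1} = -1$)
$F = -196$ ($F = -1 - 195 = -196$)
$\left(Z + F\right)^{2} = \left(16 - 196\right)^{2} = \left(-180\right)^{2} = 32400$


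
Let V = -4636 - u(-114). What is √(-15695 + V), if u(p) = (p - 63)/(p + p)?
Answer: 7*I*√599165/38 ≈ 142.59*I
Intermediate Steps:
u(p) = (-63 + p)/(2*p) (u(p) = (-63 + p)/((2*p)) = (-63 + p)*(1/(2*p)) = (-63 + p)/(2*p))
V = -352395/76 (V = -4636 - (-63 - 114)/(2*(-114)) = -4636 - (-1)*(-177)/(2*114) = -4636 - 1*59/76 = -4636 - 59/76 = -352395/76 ≈ -4636.8)
√(-15695 + V) = √(-15695 - 352395/76) = √(-1545215/76) = 7*I*√599165/38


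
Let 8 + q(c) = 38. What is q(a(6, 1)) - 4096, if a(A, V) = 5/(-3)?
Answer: -4066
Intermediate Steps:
a(A, V) = -5/3 (a(A, V) = 5*(-⅓) = -5/3)
q(c) = 30 (q(c) = -8 + 38 = 30)
q(a(6, 1)) - 4096 = 30 - 4096 = -4066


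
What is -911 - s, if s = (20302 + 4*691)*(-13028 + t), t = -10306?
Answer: 538221133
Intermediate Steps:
s = -538222044 (s = (20302 + 4*691)*(-13028 - 10306) = (20302 + 2764)*(-23334) = 23066*(-23334) = -538222044)
-911 - s = -911 - 1*(-538222044) = -911 + 538222044 = 538221133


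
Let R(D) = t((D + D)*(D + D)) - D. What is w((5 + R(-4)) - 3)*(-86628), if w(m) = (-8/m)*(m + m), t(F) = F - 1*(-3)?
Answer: 1386048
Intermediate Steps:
t(F) = 3 + F (t(F) = F + 3 = 3 + F)
R(D) = 3 - D + 4*D**2 (R(D) = (3 + (D + D)*(D + D)) - D = (3 + (2*D)*(2*D)) - D = (3 + 4*D**2) - D = 3 - D + 4*D**2)
w(m) = -16 (w(m) = (-8/m)*(2*m) = -16)
w((5 + R(-4)) - 3)*(-86628) = -16*(-86628) = 1386048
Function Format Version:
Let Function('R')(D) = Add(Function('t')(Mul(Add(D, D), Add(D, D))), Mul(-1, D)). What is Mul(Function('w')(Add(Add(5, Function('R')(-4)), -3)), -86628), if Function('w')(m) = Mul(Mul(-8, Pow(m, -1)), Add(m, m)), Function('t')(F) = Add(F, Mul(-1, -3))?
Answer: 1386048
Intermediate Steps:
Function('t')(F) = Add(3, F) (Function('t')(F) = Add(F, 3) = Add(3, F))
Function('R')(D) = Add(3, Mul(-1, D), Mul(4, Pow(D, 2))) (Function('R')(D) = Add(Add(3, Mul(Add(D, D), Add(D, D))), Mul(-1, D)) = Add(Add(3, Mul(Mul(2, D), Mul(2, D))), Mul(-1, D)) = Add(Add(3, Mul(4, Pow(D, 2))), Mul(-1, D)) = Add(3, Mul(-1, D), Mul(4, Pow(D, 2))))
Function('w')(m) = -16 (Function('w')(m) = Mul(Mul(-8, Pow(m, -1)), Mul(2, m)) = -16)
Mul(Function('w')(Add(Add(5, Function('R')(-4)), -3)), -86628) = Mul(-16, -86628) = 1386048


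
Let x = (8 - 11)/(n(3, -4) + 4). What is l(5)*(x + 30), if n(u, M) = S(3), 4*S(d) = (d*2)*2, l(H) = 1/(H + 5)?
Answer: 207/70 ≈ 2.9571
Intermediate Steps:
l(H) = 1/(5 + H)
S(d) = d (S(d) = ((d*2)*2)/4 = ((2*d)*2)/4 = (4*d)/4 = d)
n(u, M) = 3
x = -3/7 (x = (8 - 11)/(3 + 4) = -3/7 ≈ -0.42857)
l(5)*(x + 30) = (-3/7 + 30)/(5 + 5) = (207/7)/10 = (1/10)*(207/7) = 207/70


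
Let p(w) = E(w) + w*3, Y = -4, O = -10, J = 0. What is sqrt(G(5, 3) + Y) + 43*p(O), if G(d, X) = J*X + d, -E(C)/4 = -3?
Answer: -773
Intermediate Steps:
E(C) = 12 (E(C) = -4*(-3) = 12)
G(d, X) = d (G(d, X) = 0*X + d = 0 + d = d)
p(w) = 12 + 3*w (p(w) = 12 + w*3 = 12 + 3*w)
sqrt(G(5, 3) + Y) + 43*p(O) = sqrt(5 - 4) + 43*(12 + 3*(-10)) = sqrt(1) + 43*(12 - 30) = 1 + 43*(-18) = 1 - 774 = -773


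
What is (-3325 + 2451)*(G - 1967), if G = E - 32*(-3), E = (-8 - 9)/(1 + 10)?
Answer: 18002652/11 ≈ 1.6366e+6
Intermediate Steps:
E = -17/11 ≈ -1.5455
G = 1039/11 (G = -17/11 - 32*(-3) = -17/11 + 96 = 1039/11 ≈ 94.455)
(-3325 + 2451)*(G - 1967) = (-3325 + 2451)*(1039/11 - 1967) = -874*(-20598/11) = 18002652/11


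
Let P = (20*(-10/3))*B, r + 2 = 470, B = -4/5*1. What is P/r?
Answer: 40/351 ≈ 0.11396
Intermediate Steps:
B = -⅘ (B = -4*⅕*1 = -⅘*1 = -⅘ ≈ -0.80000)
r = 468 (r = -2 + 470 = 468)
P = 160/3 (P = (20*(-10/3))*(-⅘) = -200/3*(-⅘) = 160/3 ≈ 53.333)
P/r = (160/3)/468 = (160/3)*(1/468) = 40/351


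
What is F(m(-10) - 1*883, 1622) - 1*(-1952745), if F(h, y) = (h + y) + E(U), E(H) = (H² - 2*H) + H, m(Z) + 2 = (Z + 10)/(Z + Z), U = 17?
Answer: 1953754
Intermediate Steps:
m(Z) = -2 + (10 + Z)/(2*Z) (m(Z) = -2 + (Z + 10)/(Z + Z) = -2 + (10 + Z)/((2*Z)) = -2 + (10 + Z)*(1/(2*Z)) = -2 + (10 + Z)/(2*Z))
E(H) = H² - H
F(h, y) = 272 + h + y (F(h, y) = (h + y) + 17*(-1 + 17) = (h + y) + 17*16 = (h + y) + 272 = 272 + h + y)
F(m(-10) - 1*883, 1622) - 1*(-1952745) = (272 + ((-3/2 + 5/(-10)) - 1*883) + 1622) - 1*(-1952745) = (272 + ((-3/2 + 5*(-⅒)) - 883) + 1622) + 1952745 = (272 + ((-3/2 - ½) - 883) + 1622) + 1952745 = (272 + (-2 - 883) + 1622) + 1952745 = (272 - 885 + 1622) + 1952745 = 1009 + 1952745 = 1953754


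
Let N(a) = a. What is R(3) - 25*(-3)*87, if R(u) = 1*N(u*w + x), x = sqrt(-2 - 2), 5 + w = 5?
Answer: 6525 + 2*I ≈ 6525.0 + 2.0*I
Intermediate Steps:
w = 0 (w = -5 + 5 = 0)
x = 2*I (x = sqrt(-4) = 2*I ≈ 2.0*I)
R(u) = 2*I (R(u) = 1*(u*0 + 2*I) = 1*(0 + 2*I) = 1*(2*I) = 2*I)
R(3) - 25*(-3)*87 = 2*I - 25*(-3)*87 = 2*I + 75*87 = 2*I + 6525 = 6525 + 2*I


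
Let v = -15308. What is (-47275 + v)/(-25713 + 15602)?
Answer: 62583/10111 ≈ 6.1896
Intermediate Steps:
(-47275 + v)/(-25713 + 15602) = (-47275 - 15308)/(-25713 + 15602) = -62583/(-10111) = -62583*(-1/10111) = 62583/10111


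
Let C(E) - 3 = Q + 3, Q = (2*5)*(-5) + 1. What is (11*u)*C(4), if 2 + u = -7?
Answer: 4257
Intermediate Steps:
u = -9 (u = -2 - 7 = -9)
Q = -49 (Q = 10*(-5) + 1 = -50 + 1 = -49)
C(E) = -43 (C(E) = 3 + (-49 + 3) = 3 - 46 = -43)
(11*u)*C(4) = (11*(-9))*(-43) = -99*(-43) = 4257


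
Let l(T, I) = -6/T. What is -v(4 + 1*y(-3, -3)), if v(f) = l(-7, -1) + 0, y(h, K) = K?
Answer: -6/7 ≈ -0.85714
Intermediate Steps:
v(f) = 6/7 (v(f) = -6/(-7) + 0 = -6*(-⅐) + 0 = 6/7 + 0 = 6/7)
-v(4 + 1*y(-3, -3)) = -1*6/7 = -6/7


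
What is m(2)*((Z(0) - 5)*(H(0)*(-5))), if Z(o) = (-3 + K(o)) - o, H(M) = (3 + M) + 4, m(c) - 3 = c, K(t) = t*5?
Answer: 1400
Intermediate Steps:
K(t) = 5*t
m(c) = 3 + c
H(M) = 7 + M
Z(o) = -3 + 4*o (Z(o) = (-3 + 5*o) - o = -3 + 4*o)
m(2)*((Z(0) - 5)*(H(0)*(-5))) = (3 + 2)*(((-3 + 4*0) - 5)*((7 + 0)*(-5))) = 5*(((-3 + 0) - 5)*(7*(-5))) = 5*((-3 - 5)*(-35)) = 5*(-8*(-35)) = 5*280 = 1400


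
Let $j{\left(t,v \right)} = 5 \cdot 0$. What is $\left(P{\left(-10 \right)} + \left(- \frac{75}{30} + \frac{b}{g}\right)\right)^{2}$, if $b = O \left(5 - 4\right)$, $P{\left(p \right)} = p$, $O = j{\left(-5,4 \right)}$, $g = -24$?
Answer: $\frac{625}{4} \approx 156.25$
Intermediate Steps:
$j{\left(t,v \right)} = 0$
$O = 0$
$b = 0$ ($b = 0 \left(5 - 4\right) = 0 \cdot 1 = 0$)
$\left(P{\left(-10 \right)} + \left(- \frac{75}{30} + \frac{b}{g}\right)\right)^{2} = \left(-10 + \left(- \frac{75}{30} + \frac{0}{-24}\right)\right)^{2} = \left(-10 + \left(\left(-75\right) \frac{1}{30} + 0 \left(- \frac{1}{24}\right)\right)\right)^{2} = \left(-10 + \left(- \frac{5}{2} + 0\right)\right)^{2} = \left(-10 - \frac{5}{2}\right)^{2} = \left(- \frac{25}{2}\right)^{2} = \frac{625}{4}$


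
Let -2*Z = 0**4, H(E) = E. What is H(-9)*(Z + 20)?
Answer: -180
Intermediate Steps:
Z = 0 (Z = -1/2*0**4 = -1/2*0 = 0)
H(-9)*(Z + 20) = -9*(0 + 20) = -9*20 = -180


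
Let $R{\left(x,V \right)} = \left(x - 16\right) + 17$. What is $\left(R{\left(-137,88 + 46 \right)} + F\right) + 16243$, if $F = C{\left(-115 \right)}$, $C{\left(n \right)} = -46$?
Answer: $16061$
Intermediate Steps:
$R{\left(x,V \right)} = 1 + x$ ($R{\left(x,V \right)} = \left(-16 + x\right) + 17 = 1 + x$)
$F = -46$
$\left(R{\left(-137,88 + 46 \right)} + F\right) + 16243 = \left(\left(1 - 137\right) - 46\right) + 16243 = \left(-136 - 46\right) + 16243 = -182 + 16243 = 16061$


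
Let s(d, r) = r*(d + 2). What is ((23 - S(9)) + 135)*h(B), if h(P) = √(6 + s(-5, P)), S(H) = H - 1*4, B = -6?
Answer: 306*√6 ≈ 749.54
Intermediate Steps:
S(H) = -4 + H (S(H) = H - 4 = -4 + H)
s(d, r) = r*(2 + d)
h(P) = √(6 - 3*P) (h(P) = √(6 + P*(2 - 5)) = √(6 + P*(-3)) = √(6 - 3*P))
((23 - S(9)) + 135)*h(B) = ((23 - (-4 + 9)) + 135)*√(6 - 3*(-6)) = ((23 - 1*5) + 135)*√(6 + 18) = ((23 - 5) + 135)*√24 = (18 + 135)*(2*√6) = 153*(2*√6) = 306*√6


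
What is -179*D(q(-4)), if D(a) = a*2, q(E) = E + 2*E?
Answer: 4296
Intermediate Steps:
q(E) = 3*E
D(a) = 2*a
-179*D(q(-4)) = -358*3*(-4) = -358*(-12) = -179*(-24) = 4296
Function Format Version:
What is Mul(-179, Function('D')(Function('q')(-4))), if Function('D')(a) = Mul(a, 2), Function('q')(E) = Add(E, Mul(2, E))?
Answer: 4296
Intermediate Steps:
Function('q')(E) = Mul(3, E)
Function('D')(a) = Mul(2, a)
Mul(-179, Function('D')(Function('q')(-4))) = Mul(-179, Mul(2, Mul(3, -4))) = Mul(-179, Mul(2, -12)) = Mul(-179, -24) = 4296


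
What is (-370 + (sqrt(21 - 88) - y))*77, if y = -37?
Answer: -25641 + 77*I*sqrt(67) ≈ -25641.0 + 630.27*I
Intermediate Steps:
(-370 + (sqrt(21 - 88) - y))*77 = (-370 + (sqrt(21 - 88) - 1*(-37)))*77 = (-370 + (sqrt(-67) + 37))*77 = (-370 + (I*sqrt(67) + 37))*77 = (-370 + (37 + I*sqrt(67)))*77 = (-333 + I*sqrt(67))*77 = -25641 + 77*I*sqrt(67)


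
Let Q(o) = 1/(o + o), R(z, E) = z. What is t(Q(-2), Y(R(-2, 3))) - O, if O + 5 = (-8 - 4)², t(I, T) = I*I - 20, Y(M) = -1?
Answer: -2543/16 ≈ -158.94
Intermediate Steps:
Q(o) = 1/(2*o)
t(I, T) = -20 + I² (t(I, T) = I² - 20 = -20 + I²)
O = 139 (O = -5 + (-8 - 4)² = -5 + (-12)² = -5 + 144 = 139)
t(Q(-2), Y(R(-2, 3))) - O = (-20 + ((½)/(-2))²) - 1*139 = (-20 + ((½)*(-½))²) - 139 = (-20 + (-¼)²) - 139 = (-20 + 1/16) - 139 = -319/16 - 139 = -2543/16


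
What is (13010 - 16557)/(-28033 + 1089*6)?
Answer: 3547/21499 ≈ 0.16498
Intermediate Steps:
(13010 - 16557)/(-28033 + 1089*6) = -3547/(-28033 + 6534) = -3547/(-21499) = -3547*(-1/21499) = 3547/21499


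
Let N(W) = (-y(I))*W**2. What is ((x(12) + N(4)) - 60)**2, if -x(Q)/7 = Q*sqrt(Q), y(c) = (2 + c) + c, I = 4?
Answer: 133072 + 73920*sqrt(3) ≈ 2.6111e+5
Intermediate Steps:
y(c) = 2 + 2*c
x(Q) = -7*Q**(3/2) (x(Q) = -7*Q*sqrt(Q) = -7*Q**(3/2))
N(W) = -10*W**2 (N(W) = (-(2 + 2*4))*W**2 = (-(2 + 8))*W**2 = (-1*10)*W**2 = -10*W**2)
((x(12) + N(4)) - 60)**2 = ((-168*sqrt(3) - 10*4**2) - 60)**2 = ((-168*sqrt(3) - 10*16) - 60)**2 = ((-168*sqrt(3) - 160) - 60)**2 = ((-160 - 168*sqrt(3)) - 60)**2 = (-220 - 168*sqrt(3))**2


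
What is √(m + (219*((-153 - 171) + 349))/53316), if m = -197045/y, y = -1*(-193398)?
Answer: I*√75160407686747235/286422438 ≈ 0.95717*I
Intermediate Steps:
y = 193398
m = -197045/193398 ≈ -1.0189
√(m + (219*((-153 - 171) + 349))/53316) = √(-197045/193398 + (219*((-153 - 171) + 349))/53316) = √(-197045/193398 + (219*(-324 + 349))*(1/53316)) = √(-197045/193398 + (219*25)*(1/53316)) = √(-197045/193398 + 5475*(1/53316)) = √(-197045/193398 + 1825/17772) = √(-524822065/572844876) = I*√75160407686747235/286422438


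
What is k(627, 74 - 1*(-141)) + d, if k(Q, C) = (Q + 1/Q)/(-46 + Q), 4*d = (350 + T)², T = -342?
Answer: 6221722/364287 ≈ 17.079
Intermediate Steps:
d = 16 (d = (350 - 342)²/4 = (¼)*8² = (¼)*64 = 16)
k(Q, C) = (Q + 1/Q)/(-46 + Q)
k(627, 74 - 1*(-141)) + d = (1 + 627²)/(627*(-46 + 627)) + 16 = (1/627)*(1 + 393129)/581 + 16 = (1/627)*(1/581)*393130 + 16 = 393130/364287 + 16 = 6221722/364287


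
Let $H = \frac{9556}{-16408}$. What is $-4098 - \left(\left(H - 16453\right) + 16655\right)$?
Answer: $- \frac{17636211}{4102} \approx -4299.4$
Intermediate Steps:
$H = - \frac{2389}{4102}$ ($H = 9556 \left(- \frac{1}{16408}\right) = - \frac{2389}{4102} \approx -0.5824$)
$-4098 - \left(\left(H - 16453\right) + 16655\right) = -4098 - \left(\left(- \frac{2389}{4102} - 16453\right) + 16655\right) = -4098 - \left(- \frac{67492595}{4102} + 16655\right) = -4098 - \frac{826215}{4102} = - \frac{17636211}{4102}$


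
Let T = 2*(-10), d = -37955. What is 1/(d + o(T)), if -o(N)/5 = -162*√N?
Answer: -7591/290740805 - 324*I*√5/290740805 ≈ -2.6109e-5 - 2.4919e-6*I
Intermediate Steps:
T = -20
o(N) = 810*√N (o(N) = -(-810)*√N = 810*√N)
1/(d + o(T)) = 1/(-37955 + 810*√(-20)) = 1/(-37955 + 810*(2*I*√5)) = 1/(-37955 + 1620*I*√5)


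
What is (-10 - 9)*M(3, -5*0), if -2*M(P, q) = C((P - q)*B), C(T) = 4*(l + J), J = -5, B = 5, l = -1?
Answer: -228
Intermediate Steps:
C(T) = -24 (C(T) = 4*(-1 - 5) = 4*(-6) = -24)
M(P, q) = 12 (M(P, q) = -1/2*(-24) = 12)
(-10 - 9)*M(3, -5*0) = (-10 - 9)*12 = -19*12 = -228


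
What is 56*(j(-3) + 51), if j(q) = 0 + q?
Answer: 2688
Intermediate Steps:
j(q) = q
56*(j(-3) + 51) = 56*(-3 + 51) = 56*48 = 2688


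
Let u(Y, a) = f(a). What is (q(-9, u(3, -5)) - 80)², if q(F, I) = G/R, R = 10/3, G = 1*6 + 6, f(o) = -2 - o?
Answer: 145924/25 ≈ 5837.0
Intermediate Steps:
u(Y, a) = -2 - a
G = 12 (G = 6 + 6 = 12)
R = 10/3 (R = 10*(⅓) = 10/3 ≈ 3.3333)
q(F, I) = 18/5 (q(F, I) = 12/(10/3) = 12*(3/10) = 18/5)
(q(-9, u(3, -5)) - 80)² = (18/5 - 80)² = (-382/5)² = 145924/25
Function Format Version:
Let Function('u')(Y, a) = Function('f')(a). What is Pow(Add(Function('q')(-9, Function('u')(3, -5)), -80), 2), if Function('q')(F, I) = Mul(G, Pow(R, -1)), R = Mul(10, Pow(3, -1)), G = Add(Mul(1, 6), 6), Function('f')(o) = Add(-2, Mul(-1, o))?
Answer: Rational(145924, 25) ≈ 5837.0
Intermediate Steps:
Function('u')(Y, a) = Add(-2, Mul(-1, a))
G = 12 (G = Add(6, 6) = 12)
R = Rational(10, 3) (R = Mul(10, Rational(1, 3)) = Rational(10, 3) ≈ 3.3333)
Function('q')(F, I) = Rational(18, 5) (Function('q')(F, I) = Mul(12, Pow(Rational(10, 3), -1)) = Mul(12, Rational(3, 10)) = Rational(18, 5))
Pow(Add(Function('q')(-9, Function('u')(3, -5)), -80), 2) = Pow(Add(Rational(18, 5), -80), 2) = Pow(Rational(-382, 5), 2) = Rational(145924, 25)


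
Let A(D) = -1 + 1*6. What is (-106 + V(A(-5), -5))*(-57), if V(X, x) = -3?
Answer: 6213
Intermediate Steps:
A(D) = 5 (A(D) = -1 + 6 = 5)
(-106 + V(A(-5), -5))*(-57) = (-106 - 3)*(-57) = -109*(-57) = 6213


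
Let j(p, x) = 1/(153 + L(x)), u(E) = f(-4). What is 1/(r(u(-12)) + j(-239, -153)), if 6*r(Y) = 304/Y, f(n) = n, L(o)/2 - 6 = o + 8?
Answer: -375/4753 ≈ -0.078897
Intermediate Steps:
L(o) = 28 + 2*o (L(o) = 12 + 2*(o + 8) = 12 + 2*(8 + o) = 12 + (16 + 2*o) = 28 + 2*o)
u(E) = -4
r(Y) = 152/(3*Y) (r(Y) = (304/Y)/6 = 152/(3*Y))
j(p, x) = 1/(181 + 2*x) (j(p, x) = 1/(153 + (28 + 2*x)) = 1/(181 + 2*x))
1/(r(u(-12)) + j(-239, -153)) = 1/((152/3)/(-4) + 1/(181 + 2*(-153))) = 1/((152/3)*(-¼) + 1/(181 - 306)) = 1/(-38/3 + 1/(-125)) = 1/(-38/3 - 1/125) = 1/(-4753/375) = -375/4753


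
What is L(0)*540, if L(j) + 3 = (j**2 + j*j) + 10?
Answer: 3780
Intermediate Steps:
L(j) = 7 + 2*j**2 (L(j) = -3 + ((j**2 + j*j) + 10) = -3 + ((j**2 + j**2) + 10) = -3 + (2*j**2 + 10) = -3 + (10 + 2*j**2) = 7 + 2*j**2)
L(0)*540 = (7 + 2*0**2)*540 = (7 + 2*0)*540 = (7 + 0)*540 = 7*540 = 3780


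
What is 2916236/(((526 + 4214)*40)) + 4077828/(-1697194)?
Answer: 522032756623/40223497800 ≈ 12.978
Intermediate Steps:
2916236/(((526 + 4214)*40)) + 4077828/(-1697194) = 2916236/((4740*40)) + 4077828*(-1/1697194) = 2916236/189600 - 2038914/848597 = 2916236*(1/189600) - 2038914/848597 = 729059/47400 - 2038914/848597 = 522032756623/40223497800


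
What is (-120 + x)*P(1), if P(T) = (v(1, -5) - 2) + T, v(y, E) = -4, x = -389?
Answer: 2545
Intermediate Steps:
P(T) = -6 + T (P(T) = (-4 - 2) + T = -6 + T)
(-120 + x)*P(1) = (-120 - 389)*(-6 + 1) = -509*(-5) = 2545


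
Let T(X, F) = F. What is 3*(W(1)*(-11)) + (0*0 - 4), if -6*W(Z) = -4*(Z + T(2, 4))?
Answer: -114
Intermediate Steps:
W(Z) = 8/3 + 2*Z/3 (W(Z) = -(-2)*(Z + 4)/3 = -(-2)*(4 + Z)/3 = -(-16 - 4*Z)/6 = 8/3 + 2*Z/3)
3*(W(1)*(-11)) + (0*0 - 4) = 3*((8/3 + (⅔)*1)*(-11)) + (0*0 - 4) = 3*((8/3 + ⅔)*(-11)) + (0 - 4) = 3*((10/3)*(-11)) - 4 = 3*(-110/3) - 4 = -110 - 4 = -114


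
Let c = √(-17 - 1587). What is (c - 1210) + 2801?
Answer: 1591 + 2*I*√401 ≈ 1591.0 + 40.05*I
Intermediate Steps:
c = 2*I*√401 (c = √(-1604) = 2*I*√401 ≈ 40.05*I)
(c - 1210) + 2801 = (2*I*√401 - 1210) + 2801 = (-1210 + 2*I*√401) + 2801 = 1591 + 2*I*√401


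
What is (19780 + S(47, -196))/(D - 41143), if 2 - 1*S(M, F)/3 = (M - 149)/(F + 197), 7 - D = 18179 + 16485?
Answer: -5023/18950 ≈ -0.26507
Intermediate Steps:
D = -34657 (D = 7 - (18179 + 16485) = 7 - 1*34664 = 7 - 34664 = -34657)
S(M, F) = 6 - 3*(-149 + M)/(197 + F) (S(M, F) = 6 - 3*(M - 149)/(F + 197) = 6 - 3*(-149 + M)/(197 + F))
(19780 + S(47, -196))/(D - 41143) = (19780 + 3*(543 - 1*47 + 2*(-196))/(197 - 196))/(-34657 - 41143) = (19780 + 3*(543 - 47 - 392)/1)/(-75800) = (19780 + 3*1*104)*(-1/75800) = (19780 + 312)*(-1/75800) = 20092*(-1/75800) = -5023/18950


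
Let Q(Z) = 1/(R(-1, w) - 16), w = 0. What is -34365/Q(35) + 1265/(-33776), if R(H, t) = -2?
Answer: 20892819055/33776 ≈ 6.1857e+5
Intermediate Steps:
Q(Z) = -1/18 (Q(Z) = 1/(-2 - 16) = 1/(-18) = -1/18)
-34365/Q(35) + 1265/(-33776) = -34365/(-1/18) + 1265/(-33776) = -34365*(-18) + 1265*(-1/33776) = 618570 - 1265/33776 = 20892819055/33776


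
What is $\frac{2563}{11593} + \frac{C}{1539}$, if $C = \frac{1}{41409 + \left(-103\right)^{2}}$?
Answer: $\frac{205182775819}{928085753286} \approx 0.22108$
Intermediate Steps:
$C = \frac{1}{52018}$ ($C = \frac{1}{41409 + 10609} = \frac{1}{52018} \approx 1.9224 \cdot 10^{-5}$)
$\frac{2563}{11593} + \frac{C}{1539} = \frac{2563}{11593} + \frac{1}{52018 \cdot 1539} = 2563 \cdot \frac{1}{11593} + \frac{1}{52018} \cdot \frac{1}{1539} = \frac{2563}{11593} + \frac{1}{80055702} = \frac{205182775819}{928085753286}$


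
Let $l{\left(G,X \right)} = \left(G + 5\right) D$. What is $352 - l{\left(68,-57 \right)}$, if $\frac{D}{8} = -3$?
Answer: $2104$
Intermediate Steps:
$D = -24$ ($D = 8 \left(-3\right) = -24$)
$l{\left(G,X \right)} = -120 - 24 G$ ($l{\left(G,X \right)} = \left(G + 5\right) \left(-24\right) = \left(5 + G\right) \left(-24\right) = -120 - 24 G$)
$352 - l{\left(68,-57 \right)} = 352 - \left(-120 - 1632\right) = 352 - -1752 = 352 + 1752 = 2104$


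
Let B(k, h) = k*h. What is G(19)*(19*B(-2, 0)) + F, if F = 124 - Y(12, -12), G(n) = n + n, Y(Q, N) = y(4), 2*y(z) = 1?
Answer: 247/2 ≈ 123.50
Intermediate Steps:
y(z) = 1/2 (y(z) = (1/2)*1 = 1/2)
B(k, h) = h*k
Y(Q, N) = 1/2
G(n) = 2*n
F = 247/2 (F = 124 - 1*1/2 = 124 - 1/2 = 247/2 ≈ 123.50)
G(19)*(19*B(-2, 0)) + F = (2*19)*(19*(0*(-2))) + 247/2 = 38*(19*0) + 247/2 = 38*0 + 247/2 = 0 + 247/2 = 247/2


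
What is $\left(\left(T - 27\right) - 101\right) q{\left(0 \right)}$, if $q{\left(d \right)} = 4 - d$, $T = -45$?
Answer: $-692$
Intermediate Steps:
$\left(\left(T - 27\right) - 101\right) q{\left(0 \right)} = \left(\left(-45 - 27\right) - 101\right) \left(4 - 0\right) = \left(\left(-45 - 27\right) - 101\right) \left(4 + 0\right) = \left(-72 - 101\right) 4 = \left(-173\right) 4 = -692$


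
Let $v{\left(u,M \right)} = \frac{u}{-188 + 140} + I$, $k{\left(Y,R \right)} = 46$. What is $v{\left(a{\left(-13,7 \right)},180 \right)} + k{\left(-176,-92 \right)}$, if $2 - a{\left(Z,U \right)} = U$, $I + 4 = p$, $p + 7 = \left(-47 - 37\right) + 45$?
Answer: $- \frac{187}{48} \approx -3.8958$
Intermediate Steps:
$p = -46$ ($p = -7 + \left(\left(-47 - 37\right) + 45\right) = -7 + \left(-84 + 45\right) = -7 - 39 = -46$)
$I = -50$ ($I = -4 - 46 = -50$)
$a{\left(Z,U \right)} = 2 - U$
$v{\left(u,M \right)} = -50 - \frac{u}{48}$ ($v{\left(u,M \right)} = \frac{u}{-188 + 140} - 50 = \frac{u}{-48} - 50 = - \frac{u}{48} - 50 = -50 - \frac{u}{48}$)
$v{\left(a{\left(-13,7 \right)},180 \right)} + k{\left(-176,-92 \right)} = \left(-50 - \frac{2 - 7}{48}\right) + 46 = \left(-50 - - \frac{5}{48}\right) + 46 = \left(-50 + \frac{5}{48}\right) + 46 = - \frac{2395}{48} + 46 = - \frac{187}{48}$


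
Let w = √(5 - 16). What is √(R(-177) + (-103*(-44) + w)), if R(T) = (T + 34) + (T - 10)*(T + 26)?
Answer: √(32626 + I*√11) ≈ 180.63 + 0.0092*I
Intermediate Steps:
R(T) = 34 + T + (-10 + T)*(26 + T) (R(T) = (34 + T) + (-10 + T)*(26 + T) = 34 + T + (-10 + T)*(26 + T))
w = I*√11 (w = √(-11) = I*√11 ≈ 3.3166*I)
√(R(-177) + (-103*(-44) + w)) = √((-226 + (-177)² + 17*(-177)) + (-103*(-44) + I*√11)) = √((-226 + 31329 - 3009) + (4532 + I*√11)) = √(28094 + (4532 + I*√11)) = √(32626 + I*√11)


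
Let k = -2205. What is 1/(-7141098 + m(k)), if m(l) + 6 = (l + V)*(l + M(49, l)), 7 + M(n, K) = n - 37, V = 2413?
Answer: -1/7598704 ≈ -1.3160e-7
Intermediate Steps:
M(n, K) = -44 + n (M(n, K) = -7 + (n - 37) = -7 + (-37 + n) = -44 + n)
m(l) = -6 + (5 + l)*(2413 + l) (m(l) = -6 + (l + 2413)*(l + (-44 + 49)) = -6 + (2413 + l)*(l + 5) = -6 + (2413 + l)*(5 + l) = -6 + (5 + l)*(2413 + l))
1/(-7141098 + m(k)) = 1/(-7141098 + (12059 + (-2205)² + 2418*(-2205))) = 1/(-7141098 + (12059 + 4862025 - 5331690)) = 1/(-7141098 - 457606) = 1/(-7598704) = -1/7598704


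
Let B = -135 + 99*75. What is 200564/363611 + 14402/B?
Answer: 3349418591/1325362095 ≈ 2.5272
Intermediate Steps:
B = 7290 (B = -135 + 7425 = 7290)
200564/363611 + 14402/B = 200564/363611 + 14402/7290 = 200564*(1/363611) + 14402*(1/7290) = 200564/363611 + 7201/3645 = 3349418591/1325362095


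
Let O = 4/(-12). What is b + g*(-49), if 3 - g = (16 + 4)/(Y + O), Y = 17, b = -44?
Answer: -661/5 ≈ -132.20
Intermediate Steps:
O = -1/3 (O = 4*(-1/12) = -1/3 ≈ -0.33333)
g = 9/5 (g = 3 - (16 + 4)/(17 - 1/3) = 3 - 20/50/3 = 3 - 20*3/50 = 3 - 1*6/5 = 3 - 6/5 = 9/5 ≈ 1.8000)
b + g*(-49) = -44 + (9/5)*(-49) = -44 - 441/5 = -661/5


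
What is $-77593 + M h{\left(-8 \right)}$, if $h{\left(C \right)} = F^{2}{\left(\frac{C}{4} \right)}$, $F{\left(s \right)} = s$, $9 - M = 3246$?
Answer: $-90541$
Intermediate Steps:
$M = -3237$ ($M = 9 - 3246 = -3237$)
$h{\left(C \right)} = \frac{C^{2}}{16}$ ($h{\left(C \right)} = \left(\frac{C}{4}\right)^{2} = \frac{C^{2}}{16}$)
$-77593 + M h{\left(-8 \right)} = -77593 - 3237 \frac{\left(-8\right)^{2}}{16} = -77593 - 3237 \cdot \frac{1}{16} \cdot 64 = -77593 - 12948 = -90541$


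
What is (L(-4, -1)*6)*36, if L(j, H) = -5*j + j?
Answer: 3456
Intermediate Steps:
L(j, H) = -4*j
(L(-4, -1)*6)*36 = (-4*(-4)*6)*36 = (16*6)*36 = 96*36 = 3456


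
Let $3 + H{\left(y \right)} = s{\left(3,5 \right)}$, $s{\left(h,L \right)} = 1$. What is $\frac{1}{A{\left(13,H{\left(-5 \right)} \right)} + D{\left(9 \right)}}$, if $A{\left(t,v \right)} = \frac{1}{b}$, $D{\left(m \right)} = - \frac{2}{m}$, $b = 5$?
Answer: $-45$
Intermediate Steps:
$H{\left(y \right)} = -2$ ($H{\left(y \right)} = -3 + 1 = -2$)
$A{\left(t,v \right)} = \frac{1}{5}$
$\frac{1}{A{\left(13,H{\left(-5 \right)} \right)} + D{\left(9 \right)}} = \frac{1}{\frac{1}{5} - \frac{2}{9}} = \frac{1}{- \frac{1}{45}} = -45$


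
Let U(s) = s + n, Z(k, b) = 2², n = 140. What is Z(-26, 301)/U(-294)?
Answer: -2/77 ≈ -0.025974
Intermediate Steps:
Z(k, b) = 4
U(s) = 140 + s (U(s) = s + 140 = 140 + s)
Z(-26, 301)/U(-294) = 4/(140 - 294) = 4/(-154) = 4*(-1/154) = -2/77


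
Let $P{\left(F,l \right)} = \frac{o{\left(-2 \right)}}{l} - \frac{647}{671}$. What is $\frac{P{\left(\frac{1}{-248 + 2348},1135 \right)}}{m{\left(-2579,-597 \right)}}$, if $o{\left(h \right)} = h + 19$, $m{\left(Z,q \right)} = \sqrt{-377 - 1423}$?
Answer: $\frac{361469 i \sqrt{2}}{22847550} \approx 0.022374 i$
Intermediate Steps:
$m{\left(Z,q \right)} = 30 i \sqrt{2}$ ($m{\left(Z,q \right)} = \sqrt{-1800} = 30 i \sqrt{2}$)
$o{\left(h \right)} = 19 + h$
$P{\left(F,l \right)} = - \frac{647}{671} + \frac{17}{l}$ ($P{\left(F,l \right)} = \frac{19 - 2}{l} - \frac{647}{671} = \frac{17}{l} - \frac{647}{671} = - \frac{647}{671} + \frac{17}{l}$)
$\frac{P{\left(\frac{1}{-248 + 2348},1135 \right)}}{m{\left(-2579,-597 \right)}} = \frac{- \frac{647}{671} + \frac{17}{1135}}{30 i \sqrt{2}} = \left(- \frac{647}{671} + 17 \cdot \frac{1}{1135}\right) \left(- \frac{i \sqrt{2}}{60}\right) = \left(- \frac{647}{671} + \frac{17}{1135}\right) \left(- \frac{i \sqrt{2}}{60}\right) = - \frac{722938 \left(- \frac{i \sqrt{2}}{60}\right)}{761585} = \frac{361469 i \sqrt{2}}{22847550}$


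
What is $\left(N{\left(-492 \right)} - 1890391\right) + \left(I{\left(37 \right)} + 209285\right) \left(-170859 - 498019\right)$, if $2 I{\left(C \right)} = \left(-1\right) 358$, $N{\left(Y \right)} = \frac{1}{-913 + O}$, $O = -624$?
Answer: $- \frac{214977567046484}{1537} \approx -1.3987 \cdot 10^{11}$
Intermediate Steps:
$N{\left(Y \right)} = - \frac{1}{1537}$ ($N{\left(Y \right)} = \frac{1}{-913 - 624} = \frac{1}{-1537} = - \frac{1}{1537}$)
$I{\left(C \right)} = -179$ ($I{\left(C \right)} = \frac{\left(-1\right) 358}{2} = \frac{1}{2} \left(-358\right) = -179$)
$\left(N{\left(-492 \right)} - 1890391\right) + \left(I{\left(37 \right)} + 209285\right) \left(-170859 - 498019\right) = \left(- \frac{1}{1537} - 1890391\right) + \left(-179 + 209285\right) \left(-170859 - 498019\right) = - \frac{2905530968}{1537} + 209106 \left(-668878\right) = - \frac{2905530968}{1537} - 139866403068 = - \frac{214977567046484}{1537}$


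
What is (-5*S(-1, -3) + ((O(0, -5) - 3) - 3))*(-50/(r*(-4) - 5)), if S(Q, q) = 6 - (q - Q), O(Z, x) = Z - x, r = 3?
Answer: -2050/17 ≈ -120.59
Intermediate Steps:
S(Q, q) = 6 + Q - q (S(Q, q) = 6 + (Q - q) = 6 + Q - q)
(-5*S(-1, -3) + ((O(0, -5) - 3) - 3))*(-50/(r*(-4) - 5)) = (-5*(6 - 1 - 1*(-3)) + (((0 - 1*(-5)) - 3) - 3))*(-50/(3*(-4) - 5)) = (-5*(6 - 1 + 3) + (((0 + 5) - 3) - 3))*(-50/(-12 - 5)) = (-5*8 + ((5 - 3) - 3))*(-50/(-17)) = (-40 + (2 - 3))*(-50*(-1/17)) = (-40 - 1)*(50/17) = -41*50/17 = -2050/17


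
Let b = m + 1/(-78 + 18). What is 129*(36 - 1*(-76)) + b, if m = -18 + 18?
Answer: 866879/60 ≈ 14448.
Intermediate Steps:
m = 0
b = -1/60 (b = 0 + 1/(-78 + 18) = 0 + 1/(-60) = 0 - 1/60 = -1/60 ≈ -0.016667)
129*(36 - 1*(-76)) + b = 129*(36 - 1*(-76)) - 1/60 = 129*(36 + 76) - 1/60 = 129*112 - 1/60 = 14448 - 1/60 = 866879/60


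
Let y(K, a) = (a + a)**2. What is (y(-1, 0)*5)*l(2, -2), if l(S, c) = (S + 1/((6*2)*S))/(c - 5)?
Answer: 0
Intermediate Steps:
y(K, a) = 4*a**2 (y(K, a) = (2*a)**2 = 4*a**2)
l(S, c) = (S + 1/(12*S))/(-5 + c)
(y(-1, 0)*5)*l(2, -2) = ((4*0**2)*5)*((1/12 + 2**2)/(2*(-5 - 2))) = ((4*0)*5)*((1/2)*(1/12 + 4)/(-7)) = (0*5)*((1/2)*(-1/7)*(49/12)) = 0*(-7/24) = 0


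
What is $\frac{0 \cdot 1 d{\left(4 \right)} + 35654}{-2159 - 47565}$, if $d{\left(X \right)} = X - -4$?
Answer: $- \frac{17827}{24862} \approx -0.71704$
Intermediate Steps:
$d{\left(X \right)} = 4 + X$ ($d{\left(X \right)} = X + 4 = 4 + X$)
$\frac{0 \cdot 1 d{\left(4 \right)} + 35654}{-2159 - 47565} = \frac{0 \cdot 1 \left(4 + 4\right) + 35654}{-2159 - 47565} = \frac{0 \cdot 8 + 35654}{-49724} = \left(0 + 35654\right) \left(- \frac{1}{49724}\right) = 35654 \left(- \frac{1}{49724}\right) = - \frac{17827}{24862}$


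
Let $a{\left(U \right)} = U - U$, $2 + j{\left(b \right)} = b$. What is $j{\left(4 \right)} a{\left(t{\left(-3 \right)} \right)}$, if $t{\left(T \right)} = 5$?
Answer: $0$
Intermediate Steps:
$j{\left(b \right)} = -2 + b$
$a{\left(U \right)} = 0$
$j{\left(4 \right)} a{\left(t{\left(-3 \right)} \right)} = \left(-2 + 4\right) 0 = 2 \cdot 0 = 0$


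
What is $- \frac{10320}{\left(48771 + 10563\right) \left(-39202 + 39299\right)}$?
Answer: $- \frac{1720}{959233} \approx -0.0017931$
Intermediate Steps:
$- \frac{10320}{\left(48771 + 10563\right) \left(-39202 + 39299\right)} = - \frac{10320}{59334 \cdot 97} = - \frac{10320}{5755398} = \left(-10320\right) \frac{1}{5755398} = - \frac{1720}{959233}$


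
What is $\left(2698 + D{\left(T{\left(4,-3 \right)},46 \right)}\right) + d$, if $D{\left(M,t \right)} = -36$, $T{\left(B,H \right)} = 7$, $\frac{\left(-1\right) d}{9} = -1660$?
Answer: $17602$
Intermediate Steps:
$d = 14940$ ($d = \left(-9\right) \left(-1660\right) = 14940$)
$\left(2698 + D{\left(T{\left(4,-3 \right)},46 \right)}\right) + d = \left(2698 - 36\right) + 14940 = 2662 + 14940 = 17602$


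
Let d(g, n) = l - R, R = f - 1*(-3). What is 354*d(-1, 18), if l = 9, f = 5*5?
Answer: -6726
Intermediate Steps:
f = 25
R = 28 (R = 25 - 1*(-3) = 25 + 3 = 28)
d(g, n) = -19 (d(g, n) = 9 - 1*28 = 9 - 28 = -19)
354*d(-1, 18) = 354*(-19) = -6726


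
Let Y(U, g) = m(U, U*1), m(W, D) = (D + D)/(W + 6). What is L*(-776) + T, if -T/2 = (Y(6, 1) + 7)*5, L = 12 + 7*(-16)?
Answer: 77520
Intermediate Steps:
m(W, D) = 2*D/(6 + W) (m(W, D) = (2*D)/(6 + W) = 2*D/(6 + W))
Y(U, g) = 2*U/(6 + U) (Y(U, g) = 2*(U*1)/(6 + U) = 2*U/(6 + U))
L = -100 (L = 12 - 112 = -100)
T = -80 (T = -2*(2*6/(6 + 6) + 7)*5 = -2*(2*6/12 + 7)*5 = -2*(2*6*(1/12) + 7)*5 = -2*(1 + 7)*5 = -16*5 = -2*40 = -80)
L*(-776) + T = -100*(-776) - 80 = 77600 - 80 = 77520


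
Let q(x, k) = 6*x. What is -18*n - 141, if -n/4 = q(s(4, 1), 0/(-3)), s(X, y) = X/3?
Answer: 435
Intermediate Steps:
s(X, y) = X/3 (s(X, y) = X*(⅓) = X/3)
n = -32 (n = -24*(⅓)*4 = -24*4/3 = -4*8 = -32)
-18*n - 141 = -18*(-32) - 141 = 576 - 141 = 435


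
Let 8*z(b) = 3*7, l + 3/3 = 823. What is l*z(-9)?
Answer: 8631/4 ≈ 2157.8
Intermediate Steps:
l = 822 (l = -1 + 823 = 822)
z(b) = 21/8 (z(b) = (3*7)/8 = (⅛)*21 = 21/8)
l*z(-9) = 822*(21/8) = 8631/4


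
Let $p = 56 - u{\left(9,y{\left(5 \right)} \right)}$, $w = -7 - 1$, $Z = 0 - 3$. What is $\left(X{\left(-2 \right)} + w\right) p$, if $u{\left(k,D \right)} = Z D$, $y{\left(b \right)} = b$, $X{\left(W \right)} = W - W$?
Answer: $-568$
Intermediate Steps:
$X{\left(W \right)} = 0$
$Z = -3$ ($Z = 0 - 3 = -3$)
$w = -8$ ($w = -7 - 1 = -8$)
$u{\left(k,D \right)} = - 3 D$
$p = 71$ ($p = 56 - \left(-3\right) 5 = 56 - -15 = 56 + 15 = 71$)
$\left(X{\left(-2 \right)} + w\right) p = \left(0 - 8\right) 71 = \left(-8\right) 71 = -568$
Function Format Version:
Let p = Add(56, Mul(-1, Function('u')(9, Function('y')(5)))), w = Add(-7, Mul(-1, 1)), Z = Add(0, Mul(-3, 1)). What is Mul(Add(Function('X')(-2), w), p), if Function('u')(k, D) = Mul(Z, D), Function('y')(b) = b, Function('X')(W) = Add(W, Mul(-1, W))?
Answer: -568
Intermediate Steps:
Function('X')(W) = 0
Z = -3 (Z = Add(0, -3) = -3)
w = -8 (w = Add(-7, -1) = -8)
Function('u')(k, D) = Mul(-3, D)
p = 71 (p = Add(56, Mul(-1, Mul(-3, 5))) = Add(56, Mul(-1, -15)) = Add(56, 15) = 71)
Mul(Add(Function('X')(-2), w), p) = Mul(Add(0, -8), 71) = Mul(-8, 71) = -568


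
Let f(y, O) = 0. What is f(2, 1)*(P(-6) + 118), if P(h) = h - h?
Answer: 0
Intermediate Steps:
P(h) = 0
f(2, 1)*(P(-6) + 118) = 0*(0 + 118) = 0*118 = 0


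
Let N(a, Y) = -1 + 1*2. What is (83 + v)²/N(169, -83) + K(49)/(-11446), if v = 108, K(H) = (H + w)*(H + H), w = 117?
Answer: 208772629/5723 ≈ 36480.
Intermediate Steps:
K(H) = 2*H*(117 + H) (K(H) = (H + 117)*(H + H) = (117 + H)*(2*H) = 2*H*(117 + H))
N(a, Y) = 1 (N(a, Y) = -1 + 2 = 1)
(83 + v)²/N(169, -83) + K(49)/(-11446) = (83 + 108)²/1 + (2*49*(117 + 49))/(-11446) = 191²*1 + (2*49*166)*(-1/11446) = 36481*1 + 16268*(-1/11446) = 36481 - 8134/5723 = 208772629/5723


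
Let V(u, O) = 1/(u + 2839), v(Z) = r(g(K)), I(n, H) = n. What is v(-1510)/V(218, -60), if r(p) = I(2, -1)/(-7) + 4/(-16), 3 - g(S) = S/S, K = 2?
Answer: -45855/28 ≈ -1637.7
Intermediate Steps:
g(S) = 2 (g(S) = 3 - S/S = 3 - 1*1 = 3 - 1 = 2)
r(p) = -15/28 (r(p) = 2/(-7) + 4/(-16) = 2*(-1/7) + 4*(-1/16) = -2/7 - 1/4 = -15/28)
v(Z) = -15/28
V(u, O) = 1/(2839 + u)
v(-1510)/V(218, -60) = -15/(28*(1/(2839 + 218))) = -15/(28*(1/3057)) = -15/(28*1/3057) = -15/28*3057 = -45855/28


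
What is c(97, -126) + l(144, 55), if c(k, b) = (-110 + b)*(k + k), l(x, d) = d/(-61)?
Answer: -2792879/61 ≈ -45785.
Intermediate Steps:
l(x, d) = -d/61 (l(x, d) = d*(-1/61) = -d/61)
c(k, b) = 2*k*(-110 + b) (c(k, b) = (-110 + b)*(2*k) = 2*k*(-110 + b))
c(97, -126) + l(144, 55) = 2*97*(-110 - 126) - 1/61*55 = 2*97*(-236) - 55/61 = -45784 - 55/61 = -2792879/61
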